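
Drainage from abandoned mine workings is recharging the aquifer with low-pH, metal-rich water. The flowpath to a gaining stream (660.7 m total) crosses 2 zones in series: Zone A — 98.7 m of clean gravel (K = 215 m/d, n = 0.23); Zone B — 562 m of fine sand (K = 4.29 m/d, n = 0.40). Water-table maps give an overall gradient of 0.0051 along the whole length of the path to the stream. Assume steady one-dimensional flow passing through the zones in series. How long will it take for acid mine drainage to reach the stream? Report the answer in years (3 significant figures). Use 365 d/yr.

Steady 1-D flow in series ⇒ the Darcy flux q is identical in every zone and the zone head losses add (resistances L/K in series).
Σ(L/K) = 98.7/215 + 562/4.29 = 0.4591 + 131.0 = 131.5 d
K_eq = L_total / Σ(L/K) = 660.7 / 131.5 = 5.026 m/d
q = K_eq · i = 5.026 × 0.0051 = 0.02563 m/d (same in every zone)
Zone A: v = q/n = 0.02563/0.23 = 0.1114 m/d → t_A = 98.7/0.1114 = 885.7 d
Zone B: v = q/n = 0.02563/0.40 = 0.06408 m/d → t_B = 562/0.06408 = 8770 d
Total t = 885.7 + 8770 = 9656 d
   = 9656 / 365 = 26.5 yr

26.5 years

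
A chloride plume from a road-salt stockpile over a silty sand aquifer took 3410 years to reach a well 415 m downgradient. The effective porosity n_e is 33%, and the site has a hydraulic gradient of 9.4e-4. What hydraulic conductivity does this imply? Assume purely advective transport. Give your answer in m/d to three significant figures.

t = 3410 years = 1.245e6 d
v = L / t = 415 / 1.245e6 = 3.334e-4 m/d
K = v · n / i = 3.334e-4 × 0.33 / 9.4e-4 = 0.117 m/d

0.117 m/d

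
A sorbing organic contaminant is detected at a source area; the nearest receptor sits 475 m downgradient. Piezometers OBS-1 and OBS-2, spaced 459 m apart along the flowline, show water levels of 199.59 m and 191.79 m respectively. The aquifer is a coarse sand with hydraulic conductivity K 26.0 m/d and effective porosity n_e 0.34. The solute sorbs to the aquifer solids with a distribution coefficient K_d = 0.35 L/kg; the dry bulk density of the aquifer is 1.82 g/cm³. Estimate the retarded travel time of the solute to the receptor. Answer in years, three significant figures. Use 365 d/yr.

2.88 years

Hydraulic gradient i = (199.59 − 191.79) / 459 = 7.80 / 459 = 0.01699
Darcy flux q = K·i = 26.0 × 0.01699 = 0.4418 m/d
v_s = q/n_e = 0.4418/0.34 = 1.300 m/d
Retardation R = 1 + ρ_b·K_d/n = 1 + 1.82×0.35/0.34 = 2.874
Contaminant velocity v_c = v/R = 1.300/2.874 = 0.4522 m/d
t = L/v_c = 475/0.4522 = 1050 d
   = 1050/365 = 2.88 yr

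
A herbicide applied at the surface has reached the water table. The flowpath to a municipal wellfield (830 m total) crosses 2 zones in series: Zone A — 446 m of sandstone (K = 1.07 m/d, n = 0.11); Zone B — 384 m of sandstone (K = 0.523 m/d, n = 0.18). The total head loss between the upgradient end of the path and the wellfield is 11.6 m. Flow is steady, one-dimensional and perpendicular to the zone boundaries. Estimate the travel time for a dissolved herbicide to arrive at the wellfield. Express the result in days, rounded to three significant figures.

Continuity: the same q passes through each zone, so ΔH = q·Σ(L_j/K_j) — the zones act as resistances in series.
Σ(L/K) = 446/1.07 + 384/0.523 = 416.8 + 734.2 = 1151 d
q = ΔH / Σ(L/K) = 11.6 / 1151 = 0.01008 m/d (same in every zone)
Zone A: v = q/n = 0.01008/0.11 = 0.09162 m/d → t_A = 446/0.09162 = 4868 d
Zone B: v = q/n = 0.01008/0.18 = 0.05599 m/d → t_B = 384/0.05599 = 6859 d
Total t = 4868 + 6859 = 11730 d

11700 days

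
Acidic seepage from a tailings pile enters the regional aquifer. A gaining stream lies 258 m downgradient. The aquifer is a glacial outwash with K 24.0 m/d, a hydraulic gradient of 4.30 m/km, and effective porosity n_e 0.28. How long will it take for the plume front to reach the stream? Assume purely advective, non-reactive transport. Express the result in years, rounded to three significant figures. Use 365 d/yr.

1.92 years

Specific discharge q = 24.0 × 0.0043 = 0.1032 m/d
Average linear velocity = 0.1032 / 0.28 = 0.3686 m/d
t = L / v = 258 / 0.3686 = 700.0 d
   = 700.0 / 365 = 1.92 yr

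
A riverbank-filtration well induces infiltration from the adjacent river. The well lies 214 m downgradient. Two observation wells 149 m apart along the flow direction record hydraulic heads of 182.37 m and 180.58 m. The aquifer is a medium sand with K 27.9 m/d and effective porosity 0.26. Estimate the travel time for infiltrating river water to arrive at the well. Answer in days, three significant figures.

Hydraulic gradient i = (182.37 − 180.58) / 149 = 1.79 / 149 = 0.01201
Darcy flux q = K·i = 27.9 × 0.01201 = 0.3352 m/d
v_s = q/n_e = 0.3352/0.26 = 1.289 m/d
t = L / v = 214 / 1.289 = 166.0 d

166 days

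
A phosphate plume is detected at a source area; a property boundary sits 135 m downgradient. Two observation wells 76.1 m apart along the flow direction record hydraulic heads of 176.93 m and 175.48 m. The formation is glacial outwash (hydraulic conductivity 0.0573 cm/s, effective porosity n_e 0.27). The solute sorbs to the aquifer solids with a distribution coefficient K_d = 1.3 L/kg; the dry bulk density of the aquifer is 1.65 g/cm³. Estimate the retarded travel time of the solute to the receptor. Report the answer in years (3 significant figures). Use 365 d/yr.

Hydraulic gradient i = (176.93 − 175.48) / 76.1 = 1.45 / 76.1 = 0.01905
K = 0.0573 cm/s × 864 = 49.51 m/d
Darcy flux q = K·i = 49.51 × 0.01905 = 0.9433 m/d
v = Ki/n = 49.51·0.01905/0.27 = 3.494 m/d
Retardation R = 1 + ρ_b·K_d/n = 1 + 1.65×1.3/0.27 = 8.944
Contaminant velocity v_c = v/R = 3.494/8.944 = 0.3906 m/d
t = L/v_c = 135/0.3906 = 345.6 d
   = 345.6/365 = 0.947 yr

0.947 years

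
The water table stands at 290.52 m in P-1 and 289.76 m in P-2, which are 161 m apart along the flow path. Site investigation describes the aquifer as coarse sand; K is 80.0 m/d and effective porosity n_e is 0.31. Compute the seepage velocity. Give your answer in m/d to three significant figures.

Hydraulic gradient i = (290.52 − 289.76) / 161 = 0.76 / 161 = 0.004720
Specific discharge q = 80.0 × 0.004720 = 0.3776 m/d
Seepage velocity v = q / n = 0.3776 / 0.31 = 1.218 m/d

1.22 m/d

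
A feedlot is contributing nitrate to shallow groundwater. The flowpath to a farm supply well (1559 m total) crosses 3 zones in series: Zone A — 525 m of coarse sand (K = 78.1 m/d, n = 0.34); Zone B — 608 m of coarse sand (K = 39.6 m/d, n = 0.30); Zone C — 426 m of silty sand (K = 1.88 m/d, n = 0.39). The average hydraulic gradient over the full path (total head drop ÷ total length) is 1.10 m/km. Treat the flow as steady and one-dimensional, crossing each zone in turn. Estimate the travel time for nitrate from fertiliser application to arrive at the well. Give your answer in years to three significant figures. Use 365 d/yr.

For zones in series the flux q is common to all zones; the equivalent conductivity is the harmonic (thickness-weighted) mean, K_eq = L_total / Σ(L_j/K_j).
Σ(L/K) = 525/78.1 + 608/39.6 + 426/1.88 = 6.722 + 15.35 + 226.6 = 248.7 d
K_eq = L_total / Σ(L/K) = 1559 / 248.7 = 6.269 m/d
q = K_eq · i = 6.269 × 0.0011 = 0.006896 m/d (same in every zone)
Zone A: v = q/n = 0.006896/0.34 = 0.02028 m/d → t_A = 525/0.02028 = 25880 d
Zone B: v = q/n = 0.006896/0.30 = 0.02299 m/d → t_B = 608/0.02299 = 26450 d
Zone C: v = q/n = 0.006896/0.39 = 0.01768 m/d → t_C = 426/0.01768 = 24090 d
Total t = 25880 + 26450 + 24090 = 76420 d
   = 76420 / 365 = 209 yr

209 years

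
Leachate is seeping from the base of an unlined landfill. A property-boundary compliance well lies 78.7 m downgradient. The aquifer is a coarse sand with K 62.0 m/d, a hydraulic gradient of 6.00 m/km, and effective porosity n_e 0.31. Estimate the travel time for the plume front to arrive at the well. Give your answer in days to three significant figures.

65.6 days

Specific discharge q = 62.0 × 0.0060 = 0.3720 m/d
v_s = q/n_e = 0.3720/0.31 = 1.200 m/d
t = L / v = 78.7 / 1.200 = 65.58 d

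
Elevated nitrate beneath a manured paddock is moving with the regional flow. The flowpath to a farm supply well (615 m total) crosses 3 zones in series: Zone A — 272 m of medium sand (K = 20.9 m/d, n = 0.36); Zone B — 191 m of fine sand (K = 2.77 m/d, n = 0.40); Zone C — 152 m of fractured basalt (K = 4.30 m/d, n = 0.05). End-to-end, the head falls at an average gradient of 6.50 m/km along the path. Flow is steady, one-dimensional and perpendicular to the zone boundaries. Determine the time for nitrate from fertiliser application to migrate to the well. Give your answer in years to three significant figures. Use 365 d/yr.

14.6 years

Continuity: the same q passes through each zone, so ΔH = q·Σ(L_j/K_j) — the zones act as resistances in series.
Σ(L/K) = 272/20.9 + 191/2.77 + 152/4.30 = 13.01 + 68.95 + 35.35 = 117.3 d
K_eq = L_total / Σ(L/K) = 615 / 117.3 = 5.242 m/d
q = K_eq · i = 5.242 × 0.0065 = 0.03407 m/d (same in every zone)
Zone A: v = q/n = 0.03407/0.36 = 0.09465 m/d → t_A = 272/0.09465 = 2874 d
Zone B: v = q/n = 0.03407/0.40 = 0.08519 m/d → t_B = 191/0.08519 = 2242 d
Zone C: v = q/n = 0.03407/0.05 = 0.6815 m/d → t_C = 152/0.6815 = 223.0 d
Total t = 2874 + 2242 + 223.0 = 5339 d
   = 5339 / 365 = 14.6 yr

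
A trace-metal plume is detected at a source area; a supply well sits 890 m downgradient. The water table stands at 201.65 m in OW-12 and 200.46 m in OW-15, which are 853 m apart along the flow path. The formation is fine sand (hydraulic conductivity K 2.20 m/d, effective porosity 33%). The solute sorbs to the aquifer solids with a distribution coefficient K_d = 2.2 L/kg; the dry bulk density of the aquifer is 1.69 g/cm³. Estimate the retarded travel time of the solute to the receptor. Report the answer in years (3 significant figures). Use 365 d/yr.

3220 years

Hydraulic gradient i = (201.65 − 200.46) / 853 = 1.19 / 853 = 0.001395
q = Ki = 2.20 × 0.001395 = 0.003069 m/d
v_s = q/n_e = 0.003069/0.33 = 0.009301 m/d
Retardation R = 1 + ρ_b·K_d/n = 1 + 1.69×2.2/0.33 = 12.27
Contaminant velocity v_c = v/R = 0.009301/12.27 = 7.582e-4 m/d
t = L/v_c = 890/7.582e-4 = 1.174e6 d
   = 1.174e6/365 = 3220 yr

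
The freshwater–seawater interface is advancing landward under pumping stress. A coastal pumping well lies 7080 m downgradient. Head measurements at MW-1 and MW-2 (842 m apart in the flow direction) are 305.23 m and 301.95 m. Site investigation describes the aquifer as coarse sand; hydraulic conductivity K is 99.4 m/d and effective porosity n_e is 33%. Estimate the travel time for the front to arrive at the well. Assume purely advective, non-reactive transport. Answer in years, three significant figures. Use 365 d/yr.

Hydraulic gradient i = (305.23 − 301.95) / 842 = 3.28 / 842 = 0.003895
Specific discharge q = 99.4 × 0.003895 = 0.3872 m/d
v = Ki/n = 99.4·0.003895/0.33 = 1.173 m/d
t = L / v = 7080 / 1.173 = 6034 d
   = 6034 / 365 = 16.5 yr

16.5 years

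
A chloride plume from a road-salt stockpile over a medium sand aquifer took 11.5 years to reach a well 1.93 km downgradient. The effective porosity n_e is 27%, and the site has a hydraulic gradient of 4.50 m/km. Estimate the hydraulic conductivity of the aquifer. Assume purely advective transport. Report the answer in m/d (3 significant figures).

t = 11.5 years = 4198 d
L = 1.93 km = 1930 m
v = L / t = 1930 / 4198 = 0.4598 m/d
K = v · n / i = 0.4598 × 0.27 / 0.0045 = 27.6 m/d

27.6 m/d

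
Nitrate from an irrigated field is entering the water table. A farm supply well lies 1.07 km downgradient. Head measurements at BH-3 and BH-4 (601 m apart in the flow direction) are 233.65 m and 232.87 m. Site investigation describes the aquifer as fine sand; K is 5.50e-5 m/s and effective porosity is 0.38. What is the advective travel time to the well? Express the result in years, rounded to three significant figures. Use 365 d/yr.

Hydraulic gradient i = (233.65 − 232.87) / 601 = 0.78 / 601 = 0.001298
K = 5.50e-5 m/s × 86400 s/d = 4.752 m/d
Specific discharge q = 4.752 × 0.001298 = 0.006167 m/d
Seepage velocity v = q / n = 0.006167 / 0.38 = 0.01623 m/d
L = 1.07 km = 1070 m
t = L / v = 1070 / 0.01623 = 65930 d
   = 65930 / 365 = 181 yr

181 years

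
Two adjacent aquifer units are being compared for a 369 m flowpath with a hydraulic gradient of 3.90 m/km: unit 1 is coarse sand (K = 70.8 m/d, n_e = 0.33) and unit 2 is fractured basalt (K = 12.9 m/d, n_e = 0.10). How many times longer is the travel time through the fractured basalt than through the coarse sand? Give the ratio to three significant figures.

1.66

Unit 1 (coarse sand): v = 70.8×0.0039/0.33 = 0.8367 m/d, t = 369/0.8367 = 441.0 d
Unit 2 (fractured basalt): v = 12.9×0.0039/0.10 = 0.5031 m/d, t = 369/0.5031 = 733.5 d
t(fractured basalt) / t(coarse sand) = 733.5/441.0 = 1.66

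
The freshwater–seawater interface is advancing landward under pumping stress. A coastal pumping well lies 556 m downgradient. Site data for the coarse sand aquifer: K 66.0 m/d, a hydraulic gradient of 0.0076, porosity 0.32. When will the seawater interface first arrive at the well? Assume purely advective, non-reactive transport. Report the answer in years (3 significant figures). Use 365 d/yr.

Specific discharge q = 66.0 × 0.0076 = 0.5016 m/d
Average linear velocity = 0.5016 / 0.32 = 1.568 m/d
t = L / v = 556 / 1.568 = 354.7 d
   = 354.7 / 365 = 0.972 yr

0.972 years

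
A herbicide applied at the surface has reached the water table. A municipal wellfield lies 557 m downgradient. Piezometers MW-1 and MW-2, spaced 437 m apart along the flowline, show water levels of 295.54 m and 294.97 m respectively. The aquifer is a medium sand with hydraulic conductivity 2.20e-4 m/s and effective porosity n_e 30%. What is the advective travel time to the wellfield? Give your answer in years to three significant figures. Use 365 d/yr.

18.5 years

Hydraulic gradient i = (295.54 − 294.97) / 437 = 0.57 / 437 = 0.001304
K = 2.20e-4 m/s × 86400 s/d = 19.01 m/d
Specific discharge q = 19.01 × 0.001304 = 0.02479 m/d
v = Ki/n = 19.01·0.001304/0.30 = 0.08264 m/d
t = L / v = 557 / 0.08264 = 6740 d
   = 6740 / 365 = 18.5 yr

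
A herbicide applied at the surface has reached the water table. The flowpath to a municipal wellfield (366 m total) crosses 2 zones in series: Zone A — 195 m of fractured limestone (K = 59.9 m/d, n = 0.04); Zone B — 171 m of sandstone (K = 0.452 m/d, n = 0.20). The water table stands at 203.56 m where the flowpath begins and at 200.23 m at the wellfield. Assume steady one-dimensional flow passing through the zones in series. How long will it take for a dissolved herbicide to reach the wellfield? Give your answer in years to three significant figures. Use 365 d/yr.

13.2 years

Total head drop ΔH = 203.56 − 200.23 = 3.33 m
Steady 1-D flow in series ⇒ the Darcy flux q is identical in every zone and the zone head losses add (resistances L/K in series).
Σ(L/K) = 195/59.9 + 171/0.452 = 3.255 + 378.3 = 381.6 d
q = ΔH / Σ(L/K) = 3.33 / 381.6 = 0.008727 m/d (same in every zone)
Zone A: v = q/n = 0.008727/0.04 = 0.2182 m/d → t_A = 195/0.2182 = 893.8 d
Zone B: v = q/n = 0.008727/0.20 = 0.04364 m/d → t_B = 171/0.04364 = 3919 d
Total t = 893.8 + 3919 = 4813 d
   = 4813 / 365 = 13.2 yr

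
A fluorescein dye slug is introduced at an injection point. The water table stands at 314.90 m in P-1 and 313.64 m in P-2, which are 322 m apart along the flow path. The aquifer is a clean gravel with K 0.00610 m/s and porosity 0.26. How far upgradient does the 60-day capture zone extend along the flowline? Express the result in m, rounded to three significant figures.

476 m

Hydraulic gradient i = (314.90 − 313.64) / 322 = 1.26 / 322 = 0.003913
K = 0.00610 m/s × 86400 s/d = 527.0 m/d
Specific discharge q = 527.0 × 0.003913 = 2.062 m/d
v_s = q/n_e = 2.062/0.26 = 7.932 m/d
L = v × T = 7.932 × 60 = 475.9 m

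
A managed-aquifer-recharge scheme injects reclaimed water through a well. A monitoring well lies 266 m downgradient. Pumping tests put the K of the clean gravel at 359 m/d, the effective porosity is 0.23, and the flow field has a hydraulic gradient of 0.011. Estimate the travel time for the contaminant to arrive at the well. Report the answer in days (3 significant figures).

15.5 days

Specific discharge q = 359 × 0.011 = 3.949 m/d
Seepage velocity v = q / n = 3.949 / 0.23 = 17.17 m/d
t = L / v = 266 / 17.17 = 15.49 d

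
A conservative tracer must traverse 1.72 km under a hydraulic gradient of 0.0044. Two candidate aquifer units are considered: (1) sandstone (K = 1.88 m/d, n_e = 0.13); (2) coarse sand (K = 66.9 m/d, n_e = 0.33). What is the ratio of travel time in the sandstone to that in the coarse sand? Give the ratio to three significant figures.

Unit 1 (sandstone): v = 1.88×0.0044/0.13 = 0.06363 m/d, t = 1720/0.06363 = 27030 d
Unit 2 (coarse sand): v = 66.9×0.0044/0.33 = 0.8920 m/d, t = 1720/0.8920 = 1928 d
t(sandstone) / t(coarse sand) = 27030/1928 = 14.0

14.0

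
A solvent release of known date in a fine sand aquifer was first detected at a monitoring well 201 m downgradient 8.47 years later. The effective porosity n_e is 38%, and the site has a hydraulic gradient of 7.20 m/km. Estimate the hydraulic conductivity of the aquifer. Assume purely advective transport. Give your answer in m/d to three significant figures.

t = 8.47 years = 3092 d
v = L / t = 201 / 3092 = 0.06502 m/d
K = v · n / i = 0.06502 × 0.38 / 0.0072 = 3.43 m/d

3.43 m/d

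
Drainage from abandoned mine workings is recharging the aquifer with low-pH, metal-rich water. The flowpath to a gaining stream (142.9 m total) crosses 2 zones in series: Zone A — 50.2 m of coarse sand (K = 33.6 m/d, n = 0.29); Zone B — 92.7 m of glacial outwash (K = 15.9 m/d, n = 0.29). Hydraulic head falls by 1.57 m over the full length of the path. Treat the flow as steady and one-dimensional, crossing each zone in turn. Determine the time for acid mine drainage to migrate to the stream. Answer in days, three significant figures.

Continuity: the same q passes through each zone, so ΔH = q·Σ(L_j/K_j) — the zones act as resistances in series.
Σ(L/K) = 50.2/33.6 + 92.7/15.9 = 1.494 + 5.830 = 7.324 d
q = ΔH / Σ(L/K) = 1.57 / 7.324 = 0.2144 m/d (same in every zone)
Zone A: v = q/n = 0.2144/0.29 = 0.7392 m/d → t_A = 50.2/0.7392 = 67.91 d
Zone B: v = q/n = 0.2144/0.29 = 0.7392 m/d → t_B = 92.7/0.7392 = 125.4 d
Total t = 67.91 + 125.4 = 193.3 d

193 days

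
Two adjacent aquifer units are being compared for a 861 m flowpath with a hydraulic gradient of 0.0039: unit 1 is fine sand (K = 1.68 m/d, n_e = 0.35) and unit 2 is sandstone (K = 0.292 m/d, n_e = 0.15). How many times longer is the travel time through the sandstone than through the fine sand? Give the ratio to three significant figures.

Unit 1 (fine sand): v = 1.68×0.0039/0.35 = 0.01872 m/d, t = 861/0.01872 = 45990 d
Unit 2 (sandstone): v = 0.292×0.0039/0.15 = 0.007592 m/d, t = 861/0.007592 = 113400 d
t(sandstone) / t(fine sand) = 113400/45990 = 2.47

2.47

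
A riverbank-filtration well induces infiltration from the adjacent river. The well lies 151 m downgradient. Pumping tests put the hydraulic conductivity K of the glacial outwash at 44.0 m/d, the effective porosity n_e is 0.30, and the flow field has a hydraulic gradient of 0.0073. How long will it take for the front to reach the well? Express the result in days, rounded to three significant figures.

141 days

Specific discharge q = 44.0 × 0.0073 = 0.3212 m/d
v_s = q/n_e = 0.3212/0.30 = 1.071 m/d
t = L / v = 151 / 1.071 = 141.0 d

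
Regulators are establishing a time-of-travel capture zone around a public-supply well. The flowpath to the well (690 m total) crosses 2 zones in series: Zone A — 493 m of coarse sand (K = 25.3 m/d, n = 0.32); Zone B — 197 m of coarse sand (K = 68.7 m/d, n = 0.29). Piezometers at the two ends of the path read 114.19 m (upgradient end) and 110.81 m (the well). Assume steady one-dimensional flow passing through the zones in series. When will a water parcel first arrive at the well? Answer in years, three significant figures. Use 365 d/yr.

3.89 years

Total head drop ΔH = 114.19 − 110.81 = 3.38 m
Steady 1-D flow in series ⇒ the Darcy flux q is identical in every zone and the zone head losses add (resistances L/K in series).
Σ(L/K) = 493/25.3 + 197/68.7 = 19.49 + 2.868 = 22.35 d
q = ΔH / Σ(L/K) = 3.38 / 22.35 = 0.1512 m/d (same in every zone)
Zone A: v = q/n = 0.1512/0.32 = 0.4725 m/d → t_A = 493/0.4725 = 1043 d
Zone B: v = q/n = 0.1512/0.29 = 0.5214 m/d → t_B = 197/0.5214 = 377.8 d
Total t = 1043 + 377.8 = 1421 d
   = 1421 / 365 = 3.89 yr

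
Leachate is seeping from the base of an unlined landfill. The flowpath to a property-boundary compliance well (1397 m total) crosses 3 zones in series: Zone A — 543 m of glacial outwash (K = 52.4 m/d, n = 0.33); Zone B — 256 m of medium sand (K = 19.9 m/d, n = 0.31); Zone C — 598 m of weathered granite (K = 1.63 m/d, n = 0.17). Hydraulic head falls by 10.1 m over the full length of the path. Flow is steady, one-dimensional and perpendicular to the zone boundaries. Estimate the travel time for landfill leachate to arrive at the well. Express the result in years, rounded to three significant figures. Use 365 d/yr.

38.1 years

Continuity: the same q passes through each zone, so ΔH = q·Σ(L_j/K_j) — the zones act as resistances in series.
Σ(L/K) = 543/52.4 + 256/19.9 + 598/1.63 = 10.36 + 12.86 + 366.9 = 390.1 d
q = ΔH / Σ(L/K) = 10.1 / 390.1 = 0.02589 m/d (same in every zone)
Zone A: v = q/n = 0.02589/0.33 = 0.07846 m/d → t_A = 543/0.07846 = 6921 d
Zone B: v = q/n = 0.02589/0.31 = 0.08352 m/d → t_B = 256/0.08352 = 3065 d
Zone C: v = q/n = 0.02589/0.17 = 0.1523 m/d → t_C = 598/0.1523 = 3926 d
Total t = 6921 + 3065 + 3926 = 13910 d
   = 13910 / 365 = 38.1 yr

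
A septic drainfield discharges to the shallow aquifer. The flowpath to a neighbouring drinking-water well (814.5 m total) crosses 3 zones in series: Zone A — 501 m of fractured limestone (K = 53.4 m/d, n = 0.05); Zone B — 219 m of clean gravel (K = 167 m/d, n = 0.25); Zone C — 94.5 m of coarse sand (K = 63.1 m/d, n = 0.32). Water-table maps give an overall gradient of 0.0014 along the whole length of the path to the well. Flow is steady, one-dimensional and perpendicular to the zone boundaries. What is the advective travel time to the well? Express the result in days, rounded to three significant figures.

Steady 1-D flow in series ⇒ the Darcy flux q is identical in every zone and the zone head losses add (resistances L/K in series).
Σ(L/K) = 501/53.4 + 219/167 + 94.5/63.1 = 9.382 + 1.311 + 1.498 = 12.19 d
K_eq = L_total / Σ(L/K) = 814.5 / 12.19 = 66.81 m/d
q = K_eq · i = 66.81 × 0.0014 = 0.09354 m/d (same in every zone)
Zone A: v = q/n = 0.09354/0.05 = 1.871 m/d → t_A = 501/1.871 = 267.8 d
Zone B: v = q/n = 0.09354/0.25 = 0.3741 m/d → t_B = 219/0.3741 = 585.3 d
Zone C: v = q/n = 0.09354/0.32 = 0.2923 m/d → t_C = 94.5/0.2923 = 323.3 d
Total t = 267.8 + 585.3 + 323.3 = 1176 d

1180 days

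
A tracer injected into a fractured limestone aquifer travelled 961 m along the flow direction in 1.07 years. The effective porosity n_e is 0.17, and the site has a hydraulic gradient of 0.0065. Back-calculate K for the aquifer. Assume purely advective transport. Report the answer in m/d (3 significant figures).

64.4 m/d

t = 1.07 years = 390.6 d
v = L / t = 961 / 390.6 = 2.461 m/d
K = v · n / i = 2.461 × 0.17 / 0.0065 = 64.4 m/d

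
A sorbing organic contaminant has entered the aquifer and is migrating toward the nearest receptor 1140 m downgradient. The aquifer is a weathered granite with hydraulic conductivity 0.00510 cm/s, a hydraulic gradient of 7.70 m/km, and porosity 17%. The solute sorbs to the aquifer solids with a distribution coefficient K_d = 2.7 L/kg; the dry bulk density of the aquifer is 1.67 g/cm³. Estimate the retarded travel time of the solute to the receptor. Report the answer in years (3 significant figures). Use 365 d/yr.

K = 0.00510 cm/s × 864 = 4.406 m/d
q = Ki = 4.406 × 0.0077 = 0.03393 m/d
Seepage velocity v = q / n = 0.03393 / 0.17 = 0.1996 m/d
Retardation R = 1 + ρ_b·K_d/n = 1 + 1.67×2.7/0.17 = 27.52
Contaminant velocity v_c = v/R = 0.1996/27.52 = 0.007251 m/d
t = L/v_c = 1140/0.007251 = 157200 d
   = 157200/365 = 431 yr

431 years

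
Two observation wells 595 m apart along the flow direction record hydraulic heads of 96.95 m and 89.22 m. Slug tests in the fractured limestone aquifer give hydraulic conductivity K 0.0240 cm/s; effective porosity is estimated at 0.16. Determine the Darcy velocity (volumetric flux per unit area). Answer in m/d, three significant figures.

0.269 m/d

Hydraulic gradient i = (96.95 − 89.22) / 595 = 7.73 / 595 = 0.01299
K = 0.0240 cm/s × 864 = 20.74 m/d
q = Ki = 20.74 × 0.01299 = 0.2694 m/d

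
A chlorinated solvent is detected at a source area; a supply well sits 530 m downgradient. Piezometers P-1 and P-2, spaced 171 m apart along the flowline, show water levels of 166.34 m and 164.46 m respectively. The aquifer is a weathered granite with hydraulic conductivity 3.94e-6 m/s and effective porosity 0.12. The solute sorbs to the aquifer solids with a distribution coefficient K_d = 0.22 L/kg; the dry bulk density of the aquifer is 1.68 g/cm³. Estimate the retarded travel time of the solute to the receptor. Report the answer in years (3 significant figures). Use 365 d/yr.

190 years

Hydraulic gradient i = (166.34 − 164.46) / 171 = 1.88 / 171 = 0.01099
K = 3.94e-6 m/s × 86400 s/d = 0.3404 m/d
q = Ki = 0.3404 × 0.01099 = 0.003743 m/d
v_s = q/n_e = 0.003743/0.12 = 0.03119 m/d
Retardation R = 1 + ρ_b·K_d/n = 1 + 1.68×0.22/0.12 = 4.080
Contaminant velocity v_c = v/R = 0.03119/4.080 = 0.007644 m/d
t = L/v_c = 530/0.007644 = 69330 d
   = 69330/365 = 190 yr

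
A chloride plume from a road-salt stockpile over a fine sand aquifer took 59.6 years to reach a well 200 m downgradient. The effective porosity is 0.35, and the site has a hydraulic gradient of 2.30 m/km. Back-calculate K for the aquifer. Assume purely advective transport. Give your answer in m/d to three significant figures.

t = 59.6 years = 21750 d
v = L / t = 200 / 21750 = 0.009194 m/d
K = v · n / i = 0.009194 × 0.35 / 0.0023 = 1.40 m/d

1.40 m/d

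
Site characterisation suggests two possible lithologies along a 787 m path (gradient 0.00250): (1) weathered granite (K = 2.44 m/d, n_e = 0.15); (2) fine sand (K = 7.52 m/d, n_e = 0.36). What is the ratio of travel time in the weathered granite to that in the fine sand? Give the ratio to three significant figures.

Unit 1 (weathered granite): v = 2.44×0.0025/0.15 = 0.04067 m/d, t = 787/0.04067 = 19350 d
Unit 2 (fine sand): v = 7.52×0.0025/0.36 = 0.05222 m/d, t = 787/0.05222 = 15070 d
t(weathered granite) / t(fine sand) = 19350/15070 = 1.28

1.28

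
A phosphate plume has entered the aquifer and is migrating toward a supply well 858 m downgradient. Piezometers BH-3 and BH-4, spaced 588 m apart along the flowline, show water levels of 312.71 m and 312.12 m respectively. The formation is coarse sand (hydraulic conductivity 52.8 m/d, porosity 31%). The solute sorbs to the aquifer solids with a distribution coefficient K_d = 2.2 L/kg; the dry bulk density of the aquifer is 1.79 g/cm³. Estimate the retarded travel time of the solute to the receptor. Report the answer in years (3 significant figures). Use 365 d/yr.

188 years

Hydraulic gradient i = (312.71 − 312.12) / 588 = 0.59 / 588 = 0.001003
Specific discharge q = 52.8 × 0.001003 = 0.05298 m/d
v_s = q/n_e = 0.05298/0.31 = 0.1709 m/d
Retardation R = 1 + ρ_b·K_d/n = 1 + 1.79×2.2/0.31 = 13.70
Contaminant velocity v_c = v/R = 0.1709/13.70 = 0.01247 m/d
t = L/v_c = 858/0.01247 = 68800 d
   = 68800/365 = 188 yr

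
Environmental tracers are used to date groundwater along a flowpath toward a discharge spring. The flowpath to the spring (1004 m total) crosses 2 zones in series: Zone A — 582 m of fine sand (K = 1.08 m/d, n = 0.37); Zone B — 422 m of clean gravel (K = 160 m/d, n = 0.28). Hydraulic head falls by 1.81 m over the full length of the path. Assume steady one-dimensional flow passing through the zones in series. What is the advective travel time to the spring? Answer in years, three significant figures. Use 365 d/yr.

273 years

Steady 1-D flow in series ⇒ the Darcy flux q is identical in every zone and the zone head losses add (resistances L/K in series).
Σ(L/K) = 582/1.08 + 422/160 = 538.9 + 2.638 = 541.5 d
q = ΔH / Σ(L/K) = 1.81 / 541.5 = 0.003342 m/d (same in every zone)
Zone A: v = q/n = 0.003342/0.37 = 0.009034 m/d → t_A = 582/0.009034 = 64430 d
Zone B: v = q/n = 0.003342/0.28 = 0.01194 m/d → t_B = 422/0.01194 = 35350 d
Total t = 64430 + 35350 = 99780 d
   = 99780 / 365 = 273 yr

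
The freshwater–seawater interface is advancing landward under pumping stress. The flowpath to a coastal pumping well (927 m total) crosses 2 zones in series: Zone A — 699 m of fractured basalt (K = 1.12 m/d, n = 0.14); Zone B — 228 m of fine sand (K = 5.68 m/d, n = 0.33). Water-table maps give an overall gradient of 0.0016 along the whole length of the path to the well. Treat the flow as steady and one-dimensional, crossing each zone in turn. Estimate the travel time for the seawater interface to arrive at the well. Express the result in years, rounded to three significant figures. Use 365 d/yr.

212 years

For zones in series the flux q is common to all zones; the equivalent conductivity is the harmonic (thickness-weighted) mean, K_eq = L_total / Σ(L_j/K_j).
Σ(L/K) = 699/1.12 + 228/5.68 = 624.1 + 40.14 = 664.2 d
K_eq = L_total / Σ(L/K) = 927 / 664.2 = 1.396 m/d
q = K_eq · i = 1.396 × 0.0016 = 0.002233 m/d (same in every zone)
Zone A: v = q/n = 0.002233/0.14 = 0.01595 m/d → t_A = 699/0.01595 = 43830 d
Zone B: v = q/n = 0.002233/0.33 = 0.006766 m/d → t_B = 228/0.006766 = 33700 d
Total t = 43830 + 33700 = 77520 d
   = 77520 / 365 = 212 yr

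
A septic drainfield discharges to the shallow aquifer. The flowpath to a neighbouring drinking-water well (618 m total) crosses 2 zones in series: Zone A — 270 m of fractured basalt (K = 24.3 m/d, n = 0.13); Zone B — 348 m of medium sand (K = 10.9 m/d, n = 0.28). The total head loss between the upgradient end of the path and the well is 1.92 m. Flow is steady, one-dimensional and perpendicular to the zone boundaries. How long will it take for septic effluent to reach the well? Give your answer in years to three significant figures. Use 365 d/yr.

Continuity: the same q passes through each zone, so ΔH = q·Σ(L_j/K_j) — the zones act as resistances in series.
Σ(L/K) = 270/24.3 + 348/10.9 = 11.11 + 31.93 = 43.04 d
q = ΔH / Σ(L/K) = 1.92 / 43.04 = 0.04461 m/d (same in every zone)
Zone A: v = q/n = 0.04461/0.13 = 0.3432 m/d → t_A = 270/0.3432 = 786.8 d
Zone B: v = q/n = 0.04461/0.28 = 0.1593 m/d → t_B = 348/0.1593 = 2184 d
Total t = 786.8 + 2184 = 2971 d
   = 2971 / 365 = 8.14 yr

8.14 years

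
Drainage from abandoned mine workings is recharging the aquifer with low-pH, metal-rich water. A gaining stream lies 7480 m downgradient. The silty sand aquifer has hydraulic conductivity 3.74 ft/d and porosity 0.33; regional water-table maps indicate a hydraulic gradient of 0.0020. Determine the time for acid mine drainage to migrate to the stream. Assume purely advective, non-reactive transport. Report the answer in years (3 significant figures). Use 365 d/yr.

2970 years

K = 3.74 ft/d × 0.3048 = 1.140 m/d
q = Ki = 1.140 × 0.0020 = 0.002280 m/d
Average linear velocity = 0.002280 / 0.33 = 0.006909 m/d
t = L / v = 7480 / 0.006909 = 1.083e6 d
   = 1.083e6 / 365 = 2970 yr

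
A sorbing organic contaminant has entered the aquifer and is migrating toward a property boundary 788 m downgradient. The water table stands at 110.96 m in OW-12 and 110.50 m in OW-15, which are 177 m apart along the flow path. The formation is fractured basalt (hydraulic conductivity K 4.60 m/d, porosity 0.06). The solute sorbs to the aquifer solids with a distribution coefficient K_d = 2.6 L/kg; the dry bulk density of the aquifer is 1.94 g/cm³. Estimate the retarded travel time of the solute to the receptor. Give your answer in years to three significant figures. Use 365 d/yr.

922 years

Hydraulic gradient i = (110.96 − 110.50) / 177 = 0.46 / 177 = 0.002599
Specific discharge q = 4.60 × 0.002599 = 0.01195 m/d
Seepage velocity v = q / n = 0.01195 / 0.06 = 0.1992 m/d
Retardation R = 1 + ρ_b·K_d/n = 1 + 1.94×2.6/0.06 = 85.07
Contaminant velocity v_c = v/R = 0.1992/85.07 = 0.002342 m/d
t = L/v_c = 788/0.002342 = 336400 d
   = 336400/365 = 922 yr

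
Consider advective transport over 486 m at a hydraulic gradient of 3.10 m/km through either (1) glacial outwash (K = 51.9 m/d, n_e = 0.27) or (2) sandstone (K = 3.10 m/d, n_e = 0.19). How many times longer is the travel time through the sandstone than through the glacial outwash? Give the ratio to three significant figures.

11.8

Unit 1 (glacial outwash): v = 51.9×0.0031/0.27 = 0.5959 m/d, t = 486/0.5959 = 815.6 d
Unit 2 (sandstone): v = 3.10×0.0031/0.19 = 0.05058 m/d, t = 486/0.05058 = 9609 d
t(sandstone) / t(glacial outwash) = 9609/815.6 = 11.8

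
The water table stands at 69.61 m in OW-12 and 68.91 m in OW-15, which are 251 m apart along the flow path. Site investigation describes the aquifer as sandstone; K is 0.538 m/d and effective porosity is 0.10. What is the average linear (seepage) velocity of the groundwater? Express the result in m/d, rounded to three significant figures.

Hydraulic gradient i = (69.61 − 68.91) / 251 = 0.70 / 251 = 0.002789
Specific discharge q = 0.538 × 0.002789 = 0.001500 m/d
v_s = q/n_e = 0.001500/0.10 = 0.01500 m/d

0.0150 m/d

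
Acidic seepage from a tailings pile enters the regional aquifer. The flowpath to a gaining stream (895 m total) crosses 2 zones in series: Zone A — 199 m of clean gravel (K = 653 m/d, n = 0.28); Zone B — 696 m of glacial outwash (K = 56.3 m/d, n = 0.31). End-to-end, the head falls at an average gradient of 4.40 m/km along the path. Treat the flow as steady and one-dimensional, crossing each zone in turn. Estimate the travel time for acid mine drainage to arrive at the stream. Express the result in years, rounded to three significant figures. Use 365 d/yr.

Continuity: the same q passes through each zone, so ΔH = q·Σ(L_j/K_j) — the zones act as resistances in series.
Σ(L/K) = 199/653 + 696/56.3 = 0.3047 + 12.36 = 12.67 d
K_eq = L_total / Σ(L/K) = 895 / 12.67 = 70.66 m/d
q = K_eq · i = 70.66 × 0.0044 = 0.3109 m/d (same in every zone)
Zone A: v = q/n = 0.3109/0.28 = 1.110 m/d → t_A = 199/1.110 = 179.2 d
Zone B: v = q/n = 0.3109/0.31 = 1.003 m/d → t_B = 696/1.003 = 694.0 d
Total t = 179.2 + 694.0 = 873.3 d
   = 873.3 / 365 = 2.39 yr

2.39 years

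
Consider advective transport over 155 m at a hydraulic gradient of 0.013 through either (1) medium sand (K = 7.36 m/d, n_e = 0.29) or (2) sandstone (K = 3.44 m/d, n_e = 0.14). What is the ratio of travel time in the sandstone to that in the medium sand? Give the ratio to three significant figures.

Unit 1 (medium sand): v = 7.36×0.013/0.29 = 0.3299 m/d, t = 155/0.3299 = 469.8 d
Unit 2 (sandstone): v = 3.44×0.013/0.14 = 0.3194 m/d, t = 155/0.3194 = 485.2 d
t(sandstone) / t(medium sand) = 485.2/469.8 = 1.03

1.03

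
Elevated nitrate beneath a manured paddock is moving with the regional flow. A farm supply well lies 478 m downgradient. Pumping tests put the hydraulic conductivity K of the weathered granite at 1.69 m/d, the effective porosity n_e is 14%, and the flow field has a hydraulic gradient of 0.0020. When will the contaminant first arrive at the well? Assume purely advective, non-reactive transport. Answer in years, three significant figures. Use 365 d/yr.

Specific discharge q = 1.69 × 0.0020 = 0.003380 m/d
v_s = q/n_e = 0.003380/0.14 = 0.02414 m/d
t = L / v = 478 / 0.02414 = 19800 d
   = 19800 / 365 = 54.2 yr

54.2 years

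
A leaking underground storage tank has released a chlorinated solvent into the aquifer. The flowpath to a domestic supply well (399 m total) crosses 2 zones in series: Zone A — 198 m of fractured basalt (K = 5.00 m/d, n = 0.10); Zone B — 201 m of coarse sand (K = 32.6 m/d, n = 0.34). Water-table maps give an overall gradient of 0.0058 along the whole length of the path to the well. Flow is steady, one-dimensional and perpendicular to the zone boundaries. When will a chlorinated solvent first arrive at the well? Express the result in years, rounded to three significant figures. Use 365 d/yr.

Steady 1-D flow in series ⇒ the Darcy flux q is identical in every zone and the zone head losses add (resistances L/K in series).
Σ(L/K) = 198/5.00 + 201/32.6 = 39.60 + 6.166 = 45.77 d
K_eq = L_total / Σ(L/K) = 399 / 45.77 = 8.718 m/d
q = K_eq · i = 8.718 × 0.0058 = 0.05057 m/d (same in every zone)
Zone A: v = q/n = 0.05057/0.10 = 0.5057 m/d → t_A = 198/0.5057 = 391.6 d
Zone B: v = q/n = 0.05057/0.34 = 0.1487 m/d → t_B = 201/0.1487 = 1351 d
Total t = 391.6 + 1351 = 1743 d
   = 1743 / 365 = 4.78 yr

4.78 years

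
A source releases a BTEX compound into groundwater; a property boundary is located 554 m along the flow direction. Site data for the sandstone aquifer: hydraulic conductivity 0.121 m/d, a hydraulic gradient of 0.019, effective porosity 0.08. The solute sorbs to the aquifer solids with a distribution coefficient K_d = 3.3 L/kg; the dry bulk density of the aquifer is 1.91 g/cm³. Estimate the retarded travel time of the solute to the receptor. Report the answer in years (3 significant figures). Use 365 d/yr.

q = Ki = 0.121 × 0.019 = 0.002299 m/d
Average linear velocity = 0.002299 / 0.08 = 0.02874 m/d
Retardation R = 1 + ρ_b·K_d/n = 1 + 1.91×3.3/0.08 = 79.79
Contaminant velocity v_c = v/R = 0.02874/79.79 = 3.602e-4 m/d
t = L/v_c = 554/3.602e-4 = 1.538e6 d
   = 1.538e6/365 = 4210 yr

4210 years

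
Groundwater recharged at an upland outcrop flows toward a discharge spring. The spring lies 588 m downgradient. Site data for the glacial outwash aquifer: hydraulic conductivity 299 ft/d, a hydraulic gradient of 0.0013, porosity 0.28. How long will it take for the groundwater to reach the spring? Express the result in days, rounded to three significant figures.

K = 299 ft/d × 0.3048 = 91.14 m/d
q = Ki = 91.14 × 0.0013 = 0.1185 m/d
Average linear velocity = 0.1185 / 0.28 = 0.4231 m/d
t = L / v = 588 / 0.4231 = 1390 d

1390 days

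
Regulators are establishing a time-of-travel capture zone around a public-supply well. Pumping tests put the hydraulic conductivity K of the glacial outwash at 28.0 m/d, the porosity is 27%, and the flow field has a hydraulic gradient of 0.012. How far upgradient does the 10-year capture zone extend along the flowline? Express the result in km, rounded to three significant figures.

q = Ki = 28.0 × 0.012 = 0.3360 m/d
v_s = q/n_e = 0.3360/0.27 = 1.244 m/d
T = 10 yr × 365 = 3650 d
L = v × T = 1.244 × 3650 = 4542 m
   = 4.54 km

4.54 km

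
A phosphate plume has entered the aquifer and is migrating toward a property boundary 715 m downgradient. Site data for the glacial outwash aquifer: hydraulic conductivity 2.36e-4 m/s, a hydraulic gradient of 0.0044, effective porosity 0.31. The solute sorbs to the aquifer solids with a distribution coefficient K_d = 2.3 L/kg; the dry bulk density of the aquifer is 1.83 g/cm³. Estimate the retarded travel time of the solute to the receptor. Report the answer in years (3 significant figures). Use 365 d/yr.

98.7 years

K = 2.36e-4 m/s × 86400 s/d = 20.39 m/d
Specific discharge q = 20.39 × 0.0044 = 0.08972 m/d
v_s = q/n_e = 0.08972/0.31 = 0.2894 m/d
Retardation R = 1 + ρ_b·K_d/n = 1 + 1.83×2.3/0.31 = 14.58
Contaminant velocity v_c = v/R = 0.2894/14.58 = 0.01985 m/d
t = L/v_c = 715/0.01985 = 36010 d
   = 36010/365 = 98.7 yr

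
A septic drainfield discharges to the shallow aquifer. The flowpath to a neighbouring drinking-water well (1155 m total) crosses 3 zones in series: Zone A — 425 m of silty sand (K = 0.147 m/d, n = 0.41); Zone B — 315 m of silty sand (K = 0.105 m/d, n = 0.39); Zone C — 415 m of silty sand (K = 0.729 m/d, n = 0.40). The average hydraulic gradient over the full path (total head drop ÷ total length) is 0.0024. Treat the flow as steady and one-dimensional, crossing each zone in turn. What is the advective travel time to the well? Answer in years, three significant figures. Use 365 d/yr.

Continuity: the same q passes through each zone, so ΔH = q·Σ(L_j/K_j) — the zones act as resistances in series.
Σ(L/K) = 425/0.147 + 315/0.105 + 415/0.729 = 2891 + 3000 + 569.3 = 6460 d
K_eq = L_total / Σ(L/K) = 1155 / 6460 = 0.1788 m/d
q = K_eq · i = 0.1788 × 0.0024 = 4.291e-4 m/d (same in every zone)
Zone A: v = q/n = 4.291e-4/0.41 = 0.001047 m/d → t_A = 425/0.001047 = 406100 d
Zone B: v = q/n = 4.291e-4/0.39 = 0.001100 m/d → t_B = 315/0.001100 = 286300 d
Zone C: v = q/n = 4.291e-4/0.40 = 0.001073 m/d → t_C = 415/0.001073 = 386900 d
Total t = 406100 + 286300 + 386900 = 1.079e6 d
   = 1.079e6 / 365 = 2960 yr

2960 years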